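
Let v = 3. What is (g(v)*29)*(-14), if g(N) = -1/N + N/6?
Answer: -203/3 ≈ -67.667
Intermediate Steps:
g(N) = -1/N + N/6 (g(N) = -1/N + N*(⅙) = -1/N + N/6)
(g(v)*29)*(-14) = ((-1/3 + (⅙)*3)*29)*(-14) = ((-1*⅓ + ½)*29)*(-14) = ((-⅓ + ½)*29)*(-14) = ((⅙)*29)*(-14) = (29/6)*(-14) = -203/3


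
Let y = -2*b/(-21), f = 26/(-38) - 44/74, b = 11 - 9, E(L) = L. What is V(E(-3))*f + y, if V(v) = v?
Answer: 59449/14763 ≈ 4.0269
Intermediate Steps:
b = 2
f = -899/703 (f = 26*(-1/38) - 44*1/74 = -13/19 - 22/37 = -899/703 ≈ -1.2788)
y = 4/21 (y = -2*2/(-21) = -4*(-1/21) = 4/21 ≈ 0.19048)
V(E(-3))*f + y = -3*(-899/703) + 4/21 = 2697/703 + 4/21 = 59449/14763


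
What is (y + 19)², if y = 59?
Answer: 6084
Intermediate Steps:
(y + 19)² = (59 + 19)² = 78² = 6084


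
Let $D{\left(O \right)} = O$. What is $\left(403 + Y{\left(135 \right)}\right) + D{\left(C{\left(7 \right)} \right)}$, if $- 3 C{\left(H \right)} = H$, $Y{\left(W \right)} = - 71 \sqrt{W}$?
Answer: $\frac{1202}{3} - 213 \sqrt{15} \approx -424.28$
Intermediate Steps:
$C{\left(H \right)} = - \frac{H}{3}$
$\left(403 + Y{\left(135 \right)}\right) + D{\left(C{\left(7 \right)} \right)} = \left(403 - 71 \sqrt{135}\right) - \frac{7}{3} = \left(403 - 71 \cdot 3 \sqrt{15}\right) - \frac{7}{3} = \left(403 - 213 \sqrt{15}\right) - \frac{7}{3} = \frac{1202}{3} - 213 \sqrt{15}$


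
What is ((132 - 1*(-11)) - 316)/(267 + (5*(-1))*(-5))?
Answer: -173/292 ≈ -0.59247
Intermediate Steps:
((132 - 1*(-11)) - 316)/(267 + (5*(-1))*(-5)) = ((132 + 11) - 316)/(267 - 5*(-5)) = (143 - 316)/(267 + 25) = -173/292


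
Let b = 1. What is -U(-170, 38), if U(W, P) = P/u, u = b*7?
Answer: -38/7 ≈ -5.4286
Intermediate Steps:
u = 7 (u = 1*7 = 7)
U(W, P) = P/7
-U(-170, 38) = -38/7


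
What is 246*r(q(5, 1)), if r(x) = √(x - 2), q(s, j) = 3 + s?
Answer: 246*√6 ≈ 602.57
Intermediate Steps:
r(x) = √(-2 + x)
246*r(q(5, 1)) = 246*√(-2 + (3 + 5)) = 246*√(-2 + 8) = 246*√6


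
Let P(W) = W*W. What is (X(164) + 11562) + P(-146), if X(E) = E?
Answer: 33042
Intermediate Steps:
P(W) = W**2
(X(164) + 11562) + P(-146) = (164 + 11562) + (-146)**2 = 11726 + 21316 = 33042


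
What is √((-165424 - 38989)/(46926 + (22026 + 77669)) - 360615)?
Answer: 2*I*√1938107354586922/146621 ≈ 600.51*I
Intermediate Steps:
√((-165424 - 38989)/(46926 + (22026 + 77669)) - 360615) = √(-204413/(46926 + 99695) - 360615) = √(-204413/146621 - 360615) = √(-52873936328/146621) = 2*I*√1938107354586922/146621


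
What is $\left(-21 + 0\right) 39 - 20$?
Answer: $-839$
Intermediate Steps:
$\left(-21 + 0\right) 39 - 20 = \left(-21\right) 39 - 20 = -819 - 20 = -839$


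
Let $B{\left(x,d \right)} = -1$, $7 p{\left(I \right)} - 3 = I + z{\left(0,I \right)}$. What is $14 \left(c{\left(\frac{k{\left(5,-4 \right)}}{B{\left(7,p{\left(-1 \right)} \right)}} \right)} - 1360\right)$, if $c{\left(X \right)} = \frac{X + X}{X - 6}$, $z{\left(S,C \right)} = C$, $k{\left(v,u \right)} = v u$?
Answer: $-19000$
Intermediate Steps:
$k{\left(v,u \right)} = u v$
$p{\left(I \right)} = \frac{3}{7} + \frac{2 I}{7}$ ($p{\left(I \right)} = \frac{3}{7} + \frac{I + I}{7} = \frac{3}{7} + \frac{2 I}{7}$)
$c{\left(X \right)} = \frac{2 X}{-6 + X}$
$14 \left(c{\left(\frac{k{\left(5,-4 \right)}}{B{\left(7,p{\left(-1 \right)} \right)}} \right)} - 1360\right) = 14 \left(\frac{2 \frac{\left(-4\right) 5}{-1}}{-6 + \frac{\left(-4\right) 5}{-1}} - 1360\right) = 14 \left(\frac{2 \left(\left(-20\right) \left(-1\right)\right)}{-6 - -20} - 1360\right) = 14 \left(2 \cdot 20 \frac{1}{-6 + 20} - 1360\right) = 14 \left(2 \cdot 20 \cdot \frac{1}{14} - 1360\right) = 14 \left(\frac{20}{7} - 1360\right) = 14 \left(- \frac{9500}{7}\right) = -19000$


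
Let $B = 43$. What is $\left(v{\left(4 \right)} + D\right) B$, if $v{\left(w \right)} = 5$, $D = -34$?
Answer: $-1247$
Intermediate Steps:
$\left(v{\left(4 \right)} + D\right) B = \left(5 - 34\right) 43 = \left(-29\right) 43 = -1247$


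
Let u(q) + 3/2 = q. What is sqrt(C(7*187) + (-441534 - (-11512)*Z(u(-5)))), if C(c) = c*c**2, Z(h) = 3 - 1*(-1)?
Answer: sqrt(2242551143) ≈ 47356.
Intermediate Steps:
u(q) = -3/2 + q
Z(h) = 4 (Z(h) = 3 + 1 = 4)
C(c) = c**3
sqrt(C(7*187) + (-441534 - (-11512)*Z(u(-5)))) = sqrt((7*187)**3 + (-441534 - (-11512)*4)) = sqrt(1309**3 + (-441534 - 1*(-46048))) = sqrt(2242946629 + (-441534 + 46048)) = sqrt(2242946629 - 395486) = sqrt(2242551143)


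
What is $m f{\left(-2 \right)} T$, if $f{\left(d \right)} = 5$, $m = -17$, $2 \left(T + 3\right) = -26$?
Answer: $1360$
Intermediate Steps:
$T = -16$ ($T = -3 + \frac{1}{2} \left(-26\right) = -3 - 13 = -16$)
$m f{\left(-2 \right)} T = \left(-17\right) 5 \left(-16\right) = \left(-85\right) \left(-16\right) = 1360$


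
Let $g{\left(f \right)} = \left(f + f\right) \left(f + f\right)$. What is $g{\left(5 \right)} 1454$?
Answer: $145400$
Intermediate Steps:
$g{\left(f \right)} = 4 f^{2}$ ($g{\left(f \right)} = 2 f 2 f = 4 f^{2}$)
$g{\left(5 \right)} 1454 = 4 \cdot 5^{2} \cdot 1454 = 4 \cdot 25 \cdot 1454 = 100 \cdot 1454 = 145400$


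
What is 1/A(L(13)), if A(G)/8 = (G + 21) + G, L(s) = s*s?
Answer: 1/2872 ≈ 0.00034819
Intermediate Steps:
L(s) = s²
A(G) = 168 + 16*G (A(G) = 8*((G + 21) + G) = 8*((21 + G) + G) = 8*(21 + 2*G) = 168 + 16*G)
1/A(L(13)) = 1/(168 + 16*13²) = 1/(168 + 16*169) = 1/(168 + 2704) = 1/2872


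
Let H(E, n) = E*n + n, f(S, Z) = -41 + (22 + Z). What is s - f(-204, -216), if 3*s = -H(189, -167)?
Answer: 32435/3 ≈ 10812.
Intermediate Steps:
f(S, Z) = -19 + Z
H(E, n) = n + E*n
s = 31730/3 (s = (-(-167)*(1 + 189))/3 = (-(-167)*190)/3 = (-1*(-31730))/3 = (1/3)*31730 = 31730/3 ≈ 10577.)
s - f(-204, -216) = 31730/3 - (-19 - 216) = 31730/3 - 1*(-235) = 31730/3 + 235 = 32435/3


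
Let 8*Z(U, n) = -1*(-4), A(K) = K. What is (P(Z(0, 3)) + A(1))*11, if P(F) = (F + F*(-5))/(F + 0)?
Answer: -33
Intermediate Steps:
Z(U, n) = ½ (Z(U, n) = (-1*(-4))/8 = (⅛)*4 = ½)
P(F) = -4 (P(F) = (F - 5*F)/F = (-4*F)/F = -4)
(P(Z(0, 3)) + A(1))*11 = (-4 + 1)*11 = -3*11 = -33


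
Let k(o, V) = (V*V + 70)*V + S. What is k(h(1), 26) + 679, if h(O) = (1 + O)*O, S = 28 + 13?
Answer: 20116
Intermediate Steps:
S = 41
h(O) = O*(1 + O)
k(o, V) = 41 + V*(70 + V**2) (k(o, V) = (V*V + 70)*V + 41 = (V**2 + 70)*V + 41 = (70 + V**2)*V + 41 = V*(70 + V**2) + 41 = 41 + V*(70 + V**2))
k(h(1), 26) + 679 = (41 + 26**3 + 70*26) + 679 = (41 + 17576 + 1820) + 679 = 19437 + 679 = 20116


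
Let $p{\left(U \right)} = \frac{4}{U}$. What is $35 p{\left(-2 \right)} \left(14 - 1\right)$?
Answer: $-910$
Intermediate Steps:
$35 p{\left(-2 \right)} \left(14 - 1\right) = 35 \frac{4}{-2} \left(14 - 1\right) = 35 \cdot 4 \left(- \frac{1}{2}\right) 13 = 35 \left(-2\right) 13 = \left(-70\right) 13 = -910$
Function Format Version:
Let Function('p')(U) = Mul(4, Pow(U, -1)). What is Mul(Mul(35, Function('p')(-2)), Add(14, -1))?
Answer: -910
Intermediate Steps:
Mul(Mul(35, Function('p')(-2)), Add(14, -1)) = Mul(Mul(35, Mul(4, Pow(-2, -1))), Add(14, -1)) = Mul(Mul(35, Mul(4, Rational(-1, 2))), 13) = Mul(Mul(35, -2), 13) = Mul(-70, 13) = -910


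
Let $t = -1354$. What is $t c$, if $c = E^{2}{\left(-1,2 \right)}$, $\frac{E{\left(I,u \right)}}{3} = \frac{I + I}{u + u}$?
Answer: $- \frac{6093}{2} \approx -3046.5$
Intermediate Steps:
$E{\left(I,u \right)} = \frac{3 I}{u}$ ($E{\left(I,u \right)} = 3 \frac{I + I}{u + u} = 3 \frac{2 I}{2 u} = 3 \cdot 2 I \frac{1}{2 u} = 3 \frac{I}{u} = \frac{3 I}{u}$)
$c = \frac{9}{4}$ ($c = \left(3 \left(-1\right) \frac{1}{2}\right)^{2} = \left(- \frac{3}{2}\right)^{2} = \frac{9}{4} \approx 2.25$)
$t c = \left(-1354\right) \frac{9}{4} = - \frac{6093}{2}$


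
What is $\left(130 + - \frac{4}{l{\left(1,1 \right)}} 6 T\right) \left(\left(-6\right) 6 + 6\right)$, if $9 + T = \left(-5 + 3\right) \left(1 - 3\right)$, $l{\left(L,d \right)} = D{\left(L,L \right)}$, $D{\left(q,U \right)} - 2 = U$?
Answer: $-5100$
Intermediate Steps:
$D{\left(q,U \right)} = 2 + U$
$l{\left(L,d \right)} = 2 + L$
$T = -5$ ($T = -9 + \left(-5 + 3\right) \left(1 - 3\right) = -9 - -4 = -9 + 4 = -5$)
$\left(130 + - \frac{4}{l{\left(1,1 \right)}} 6 T\right) \left(\left(-6\right) 6 + 6\right) = \left(130 + - \frac{4}{2 + 1} \cdot 6 \left(-5\right)\right) \left(\left(-6\right) 6 + 6\right) = \left(130 + - \frac{4}{3} \cdot 6 \left(-5\right)\right) \left(-36 + 6\right) = \left(130 + \left(-4\right) \frac{1}{3} \cdot 6 \left(-5\right)\right) \left(-30\right) = \left(130 + \left(- \frac{4}{3}\right) 6 \left(-5\right)\right) \left(-30\right) = \left(130 - -40\right) \left(-30\right) = \left(130 + 40\right) \left(-30\right) = 170 \left(-30\right) = -5100$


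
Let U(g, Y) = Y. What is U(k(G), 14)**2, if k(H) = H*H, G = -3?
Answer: 196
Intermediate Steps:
k(H) = H**2
U(k(G), 14)**2 = 14**2 = 196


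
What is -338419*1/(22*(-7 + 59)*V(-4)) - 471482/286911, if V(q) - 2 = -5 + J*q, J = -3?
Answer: -1258648301/36469576 ≈ -34.512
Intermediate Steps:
V(q) = -3 - 3*q (V(q) = 2 + (-5 - 3*q) = -3 - 3*q)
-338419*1/(22*(-7 + 59)*V(-4)) - 471482/286911 = -338419*1/(22*(-7 + 59)*(-3 - 3*(-4))) - 471482/286911 = -338419*1/(1144*(-3 + 12)) - 471482*1/286911 = -338419/(9*1144) - 471482/286911 = -338419/10296 - 471482/286911 = -1258648301/36469576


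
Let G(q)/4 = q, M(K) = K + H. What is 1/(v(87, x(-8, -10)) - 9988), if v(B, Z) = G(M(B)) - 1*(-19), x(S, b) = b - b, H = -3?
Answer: -1/9633 ≈ -0.00010381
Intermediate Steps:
M(K) = -3 + K (M(K) = K - 3 = -3 + K)
G(q) = 4*q
x(S, b) = 0
v(B, Z) = 7 + 4*B (v(B, Z) = 4*(-3 + B) - 1*(-19) = (-12 + 4*B) + 19 = 7 + 4*B)
1/(v(87, x(-8, -10)) - 9988) = 1/((7 + 4*87) - 9988) = 1/((7 + 348) - 9988) = 1/(355 - 9988) = 1/(-9633) = -1/9633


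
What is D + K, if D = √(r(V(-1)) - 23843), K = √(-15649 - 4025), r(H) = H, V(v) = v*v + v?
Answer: I*(√23843 + 3*√2186) ≈ 294.68*I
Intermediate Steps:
V(v) = v + v² (V(v) = v² + v = v + v²)
K = 3*I*√2186 (K = √(-19674) = 3*I*√2186 ≈ 140.26*I)
D = I*√23843 (D = √(-(1 - 1) - 23843) = √(-1*0 - 23843) = √(0 - 23843) = √(-23843) = I*√23843 ≈ 154.41*I)
D + K = I*√23843 + 3*I*√2186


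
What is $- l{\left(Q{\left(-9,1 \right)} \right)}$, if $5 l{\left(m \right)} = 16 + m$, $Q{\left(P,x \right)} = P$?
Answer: $- \frac{7}{5} \approx -1.4$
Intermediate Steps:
$l{\left(m \right)} = \frac{16}{5} + \frac{m}{5}$ ($l{\left(m \right)} = \frac{16 + m}{5} = \frac{16}{5} + \frac{m}{5}$)
$- l{\left(Q{\left(-9,1 \right)} \right)} = - (\frac{16}{5} + \frac{1}{5} \left(-9\right)) = - (\frac{16}{5} - \frac{9}{5}) = \left(-1\right) \frac{7}{5} = - \frac{7}{5}$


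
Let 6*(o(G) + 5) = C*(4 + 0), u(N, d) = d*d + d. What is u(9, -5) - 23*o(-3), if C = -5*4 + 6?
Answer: 1049/3 ≈ 349.67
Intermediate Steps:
C = -14 (C = -20 + 6 = -14)
u(N, d) = d + d² (u(N, d) = d² + d = d + d²)
o(G) = -43/3 (o(G) = -5 + (-14*(4 + 0))/6 = -5 + (-14*4)/6 = -5 + (⅙)*(-56) = -5 - 28/3 = -43/3)
u(9, -5) - 23*o(-3) = -5*(1 - 5) - 23*(-43/3) = -5*(-4) + 989/3 = 20 + 989/3 = 1049/3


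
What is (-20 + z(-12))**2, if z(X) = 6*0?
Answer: 400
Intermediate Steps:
z(X) = 0
(-20 + z(-12))**2 = (-20 + 0)**2 = (-20)**2 = 400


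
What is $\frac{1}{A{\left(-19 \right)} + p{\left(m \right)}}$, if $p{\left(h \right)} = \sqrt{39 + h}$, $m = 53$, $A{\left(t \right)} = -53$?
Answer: $- \frac{53}{2717} - \frac{2 \sqrt{23}}{2717} \approx -0.023037$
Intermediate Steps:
$\frac{1}{A{\left(-19 \right)} + p{\left(m \right)}} = \frac{1}{-53 + \sqrt{39 + 53}} = \frac{1}{-53 + \sqrt{92}} = \frac{1}{-53 + 2 \sqrt{23}}$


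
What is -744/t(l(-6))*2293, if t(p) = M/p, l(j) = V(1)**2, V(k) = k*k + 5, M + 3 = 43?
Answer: -7676964/5 ≈ -1.5354e+6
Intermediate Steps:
M = 40 (M = -3 + 43 = 40)
V(k) = 5 + k**2 (V(k) = k**2 + 5 = 5 + k**2)
l(j) = 36 (l(j) = (5 + 1**2)**2 = (5 + 1)**2 = 6**2 = 36)
t(p) = 40/p
-744/t(l(-6))*2293 = -744/(40/36)*2293 = -744/(40*(1/36))*2293 = -744/10/9*2293 = -744*9/10*2293 = -3348/5*2293 = -7676964/5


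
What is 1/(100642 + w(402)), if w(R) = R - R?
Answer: 1/100642 ≈ 9.9362e-6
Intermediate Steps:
w(R) = 0
1/(100642 + w(402)) = 1/(100642 + 0) = 1/100642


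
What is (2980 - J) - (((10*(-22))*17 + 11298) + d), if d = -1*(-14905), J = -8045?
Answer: -11438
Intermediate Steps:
d = 14905
(2980 - J) - (((10*(-22))*17 + 11298) + d) = (2980 - 1*(-8045)) - (((10*(-22))*17 + 11298) + 14905) = (2980 + 8045) - ((-220*17 + 11298) + 14905) = 11025 - ((-3740 + 11298) + 14905) = 11025 - (7558 + 14905) = 11025 - 1*22463 = 11025 - 22463 = -11438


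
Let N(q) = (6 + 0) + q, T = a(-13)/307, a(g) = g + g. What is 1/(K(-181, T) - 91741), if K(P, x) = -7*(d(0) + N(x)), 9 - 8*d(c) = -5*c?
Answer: -2456/225436933 ≈ -1.0894e-5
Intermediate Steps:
a(g) = 2*g
d(c) = 9/8 + 5*c/8 (d(c) = 9/8 - (-5)*c/8 = 9/8 + 5*c/8)
T = -26/307 (T = (2*(-13))/307 = -26*1/307 = -26/307 ≈ -0.084691)
N(q) = 6 + q
K(P, x) = -399/8 - 7*x (K(P, x) = -7*((9/8 + (5/8)*0) + (6 + x)) = -7*((9/8 + 0) + (6 + x)) = -7*(9/8 + (6 + x)) = -7*(57/8 + x) = -399/8 - 7*x)
1/(K(-181, T) - 91741) = 1/((-399/8 - 7*(-26/307)) - 91741) = 1/((-399/8 + 182/307) - 91741) = 1/(-121037/2456 - 91741) = 1/(-225436933/2456) = -2456/225436933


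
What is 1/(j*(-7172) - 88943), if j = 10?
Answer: -1/160663 ≈ -6.2242e-6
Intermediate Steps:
1/(j*(-7172) - 88943) = 1/(10*(-7172) - 88943) = 1/(-71720 - 88943) = 1/(-160663) = -1/160663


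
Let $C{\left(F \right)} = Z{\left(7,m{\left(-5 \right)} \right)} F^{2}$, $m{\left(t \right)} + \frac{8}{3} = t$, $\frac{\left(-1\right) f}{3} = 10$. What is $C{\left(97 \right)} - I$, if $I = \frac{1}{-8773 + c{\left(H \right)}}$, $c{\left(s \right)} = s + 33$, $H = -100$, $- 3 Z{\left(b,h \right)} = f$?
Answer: $\frac{831755601}{8840} \approx 94090.0$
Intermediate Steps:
$f = -30$ ($f = \left(-3\right) 10 = -30$)
$m{\left(t \right)} = - \frac{8}{3} + t$
$Z{\left(b,h \right)} = 10$ ($Z{\left(b,h \right)} = \left(- \frac{1}{3}\right) \left(-30\right) = 10$)
$c{\left(s \right)} = 33 + s$
$C{\left(F \right)} = 10 F^{2}$
$I = - \frac{1}{8840}$ ($I = \frac{1}{-8773 + \left(33 - 100\right)} = \frac{1}{-8773 - 67} = \frac{1}{-8840} = - \frac{1}{8840} \approx -0.00011312$)
$C{\left(97 \right)} - I = 10 \cdot 97^{2} - - \frac{1}{8840} = 10 \cdot 9409 + \frac{1}{8840} = 94090 + \frac{1}{8840} = \frac{831755601}{8840}$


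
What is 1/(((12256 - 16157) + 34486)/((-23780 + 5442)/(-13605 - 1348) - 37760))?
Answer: -188202314/152445835 ≈ -1.2346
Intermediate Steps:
1/(((12256 - 16157) + 34486)/((-23780 + 5442)/(-13605 - 1348) - 37760)) = 1/((-3901 + 34486)/(-18338/(-14953) - 37760)) = 1/(30585/(-18338*(-1/14953) - 37760)) = 1/(30585/(18338/14953 - 37760)) = 1/(30585/(-564606942/14953)) = 1/(30585*(-14953/564606942)) = 1/(-152445835/188202314) = -188202314/152445835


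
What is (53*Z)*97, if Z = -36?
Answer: -185076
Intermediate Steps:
(53*Z)*97 = (53*(-36))*97 = -1908*97 = -185076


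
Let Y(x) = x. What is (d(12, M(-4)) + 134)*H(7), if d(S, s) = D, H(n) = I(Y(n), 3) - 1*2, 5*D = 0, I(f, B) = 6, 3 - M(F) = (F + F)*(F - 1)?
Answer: 536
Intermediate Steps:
M(F) = 3 - 2*F*(-1 + F) (M(F) = 3 - (F + F)*(F - 1) = 3 - 2*F*(-1 + F))
D = 0 (D = (⅕)*0 = 0)
H(n) = 4 (H(n) = 6 - 1*2 = 6 - 2 = 4)
d(S, s) = 0
(d(12, M(-4)) + 134)*H(7) = (0 + 134)*4 = 134*4 = 536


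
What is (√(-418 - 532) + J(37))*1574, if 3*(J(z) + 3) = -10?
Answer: -29906/3 + 7870*I*√38 ≈ -9968.7 + 48514.0*I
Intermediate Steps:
J(z) = -19/3 (J(z) = -3 + (⅓)*(-10) = -3 - 10/3 = -19/3)
(√(-418 - 532) + J(37))*1574 = (√(-418 - 532) - 19/3)*1574 = (√(-950) - 19/3)*1574 = (5*I*√38 - 19/3)*1574 = (-19/3 + 5*I*√38)*1574 = -29906/3 + 7870*I*√38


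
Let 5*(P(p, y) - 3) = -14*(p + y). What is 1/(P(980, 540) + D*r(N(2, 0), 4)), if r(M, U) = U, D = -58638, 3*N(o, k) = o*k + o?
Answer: -1/238805 ≈ -4.1875e-6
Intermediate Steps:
N(o, k) = o/3 + k*o/3 (N(o, k) = (o*k + o)/3 = (k*o + o)/3 = (o + k*o)/3 = o/3 + k*o/3)
P(p, y) = 3 - 14*p/5 - 14*y/5 (P(p, y) = 3 + (-14*(p + y))/5 = 3 + (-14*p - 14*y)/5 = 3 + (-14*p/5 - 14*y/5) = 3 - 14*p/5 - 14*y/5)
1/(P(980, 540) + D*r(N(2, 0), 4)) = 1/((3 - 14/5*980 - 14/5*540) - 58638*4) = 1/((3 - 2744 - 1512) - 234552) = 1/(-4253 - 234552) = 1/(-238805) = -1/238805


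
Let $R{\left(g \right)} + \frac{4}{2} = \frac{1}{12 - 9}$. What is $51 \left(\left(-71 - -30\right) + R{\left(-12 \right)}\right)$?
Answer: $-2176$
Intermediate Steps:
$R{\left(g \right)} = - \frac{5}{3}$ ($R{\left(g \right)} = -2 + \frac{1}{12 - 9} = -2 + \frac{1}{3} = - \frac{5}{3}$)
$51 \left(\left(-71 - -30\right) + R{\left(-12 \right)}\right) = 51 \left(\left(-71 - -30\right) - \frac{5}{3}\right) = 51 \left(\left(-71 + 30\right) - \frac{5}{3}\right) = 51 \left(-41 - \frac{5}{3}\right) = 51 \left(- \frac{128}{3}\right) = -2176$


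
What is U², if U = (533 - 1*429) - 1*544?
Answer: 193600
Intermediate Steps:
U = -440 (U = (533 - 429) - 544 = 104 - 544 = -440)
U² = (-440)² = 193600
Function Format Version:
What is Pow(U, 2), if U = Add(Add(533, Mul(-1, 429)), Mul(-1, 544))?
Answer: 193600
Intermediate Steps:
U = -440 (U = Add(Add(533, -429), -544) = Add(104, -544) = -440)
Pow(U, 2) = Pow(-440, 2) = 193600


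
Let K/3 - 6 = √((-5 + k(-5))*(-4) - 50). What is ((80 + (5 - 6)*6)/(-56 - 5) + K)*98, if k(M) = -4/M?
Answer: 100352/61 + 294*I*√830/5 ≈ 1645.1 + 1694.0*I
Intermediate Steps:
K = 18 + 3*I*√830/5 (K = 18 + 3*√((-5 - 4/(-5))*(-4) - 50) = 18 + 3*√((-5 - 4*(-⅕))*(-4) - 50) = 18 + 3*√((-5 + ⅘)*(-4) - 50) = 18 + 3*√(-21/5*(-4) - 50) = 18 + 3*√(84/5 - 50) = 18 + 3*√(-166/5) = 18 + 3*(I*√830/5) = 18 + 3*I*√830/5 ≈ 18.0 + 17.286*I)
((80 + (5 - 6)*6)/(-56 - 5) + K)*98 = ((80 + (5 - 6)*6)/(-56 - 5) + (18 + 3*I*√830/5))*98 = ((80 - 1*6)/(-61) + (18 + 3*I*√830/5))*98 = ((80 - 6)*(-1/61) + (18 + 3*I*√830/5))*98 = (74*(-1/61) + (18 + 3*I*√830/5))*98 = (-74/61 + (18 + 3*I*√830/5))*98 = (1024/61 + 3*I*√830/5)*98 = 100352/61 + 294*I*√830/5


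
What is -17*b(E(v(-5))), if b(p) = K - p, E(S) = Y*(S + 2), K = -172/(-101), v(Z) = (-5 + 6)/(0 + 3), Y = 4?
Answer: 39304/303 ≈ 129.72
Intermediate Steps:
v(Z) = ⅓ (v(Z) = 1/3 = 1*(⅓) = ⅓)
K = 172/101 (K = -172*(-1/101) = 172/101 ≈ 1.7030)
E(S) = 8 + 4*S (E(S) = 4*(S + 2) = 4*(2 + S) = 8 + 4*S)
b(p) = 172/101 - p
-17*b(E(v(-5))) = -17*(172/101 - (8 + 4*(⅓))) = -17*(172/101 - (8 + 4/3)) = -17*(172/101 - 1*28/3) = -17*(172/101 - 28/3) = -17*(-2312/303) = 39304/303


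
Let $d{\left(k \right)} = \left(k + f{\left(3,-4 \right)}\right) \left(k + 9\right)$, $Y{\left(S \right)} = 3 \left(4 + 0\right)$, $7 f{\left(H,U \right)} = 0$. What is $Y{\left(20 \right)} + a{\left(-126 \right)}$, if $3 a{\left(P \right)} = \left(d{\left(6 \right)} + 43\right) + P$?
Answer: $\frac{43}{3} \approx 14.333$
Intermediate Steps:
$f{\left(H,U \right)} = 0$ ($f{\left(H,U \right)} = \frac{1}{7} \cdot 0 = 0$)
$Y{\left(S \right)} = 12$ ($Y{\left(S \right)} = 3 \cdot 4 = 12$)
$d{\left(k \right)} = k \left(9 + k\right)$ ($d{\left(k \right)} = \left(k + 0\right) \left(k + 9\right) = k \left(9 + k\right)$)
$a{\left(P \right)} = \frac{133}{3} + \frac{P}{3}$ ($a{\left(P \right)} = \frac{\left(6 \left(9 + 6\right) + 43\right) + P}{3} = \frac{\left(6 \cdot 15 + 43\right) + P}{3} = \frac{\left(90 + 43\right) + P}{3} = \frac{133 + P}{3} = \frac{133}{3} + \frac{P}{3}$)
$Y{\left(20 \right)} + a{\left(-126 \right)} = 12 + \left(\frac{133}{3} + \frac{1}{3} \left(-126\right)\right) = 12 + \left(\frac{133}{3} - 42\right) = 12 + \frac{7}{3} = \frac{43}{3}$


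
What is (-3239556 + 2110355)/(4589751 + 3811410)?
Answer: -1129201/8401161 ≈ -0.13441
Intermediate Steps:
(-3239556 + 2110355)/(4589751 + 3811410) = -1129201/8401161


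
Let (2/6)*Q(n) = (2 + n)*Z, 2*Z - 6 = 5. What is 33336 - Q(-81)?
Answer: 69279/2 ≈ 34640.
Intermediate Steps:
Z = 11/2 (Z = 3 + (1/2)*5 = 3 + 5/2 = 11/2 ≈ 5.5000)
Q(n) = 33 + 33*n/2 (Q(n) = 3*((2 + n)*(11/2)) = 3*(11 + 11*n/2) = 33 + 33*n/2)
33336 - Q(-81) = 33336 - (33 + (33/2)*(-81)) = 33336 - (33 - 2673/2) = 33336 - 1*(-2607/2) = 33336 + 2607/2 = 69279/2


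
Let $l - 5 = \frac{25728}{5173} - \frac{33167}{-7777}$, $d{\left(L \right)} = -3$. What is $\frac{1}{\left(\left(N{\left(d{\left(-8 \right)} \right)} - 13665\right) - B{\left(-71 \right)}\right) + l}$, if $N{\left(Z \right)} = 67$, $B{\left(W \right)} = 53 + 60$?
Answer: $- \frac{5747203}{78718070097} \approx -7.301 \cdot 10^{-5}$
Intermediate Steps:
$B{\left(W \right)} = 113$
$l = \frac{81830236}{5747203}$ ($l = 5 + \left(\frac{25728}{5173} - \frac{33167}{-7777}\right) = 5 + \left(25728 \cdot \frac{1}{5173} - - \frac{33167}{7777}\right) = 5 + \left(\frac{25728}{5173} + \frac{33167}{7777}\right) = 5 + \frac{53094221}{5747203} = \frac{81830236}{5747203} \approx 14.238$)
$\frac{1}{\left(\left(N{\left(d{\left(-8 \right)} \right)} - 13665\right) - B{\left(-71 \right)}\right) + l} = \frac{1}{\left(\left(67 - 13665\right) - 113\right) + \frac{81830236}{5747203}} = \frac{1}{\left(-13598 - 113\right) + \frac{81830236}{5747203}} = \frac{1}{-13711 + \frac{81830236}{5747203}} = \frac{1}{- \frac{78718070097}{5747203}} = - \frac{5747203}{78718070097}$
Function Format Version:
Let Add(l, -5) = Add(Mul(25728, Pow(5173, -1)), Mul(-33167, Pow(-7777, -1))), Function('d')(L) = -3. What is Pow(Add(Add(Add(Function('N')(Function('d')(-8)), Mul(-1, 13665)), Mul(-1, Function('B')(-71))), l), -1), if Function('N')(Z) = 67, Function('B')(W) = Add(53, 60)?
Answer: Rational(-5747203, 78718070097) ≈ -7.3010e-5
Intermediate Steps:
Function('B')(W) = 113
l = Rational(81830236, 5747203) (l = Add(5, Add(Mul(25728, Pow(5173, -1)), Mul(-33167, Pow(-7777, -1)))) = Add(5, Add(Mul(25728, Rational(1, 5173)), Mul(-33167, Rational(-1, 7777)))) = Add(5, Add(Rational(25728, 5173), Rational(33167, 7777))) = Add(5, Rational(53094221, 5747203)) = Rational(81830236, 5747203) ≈ 14.238)
Pow(Add(Add(Add(Function('N')(Function('d')(-8)), Mul(-1, 13665)), Mul(-1, Function('B')(-71))), l), -1) = Pow(Add(Add(Add(67, Mul(-1, 13665)), Mul(-1, 113)), Rational(81830236, 5747203)), -1) = Pow(Add(Add(Add(67, -13665), -113), Rational(81830236, 5747203)), -1) = Pow(Add(Add(-13598, -113), Rational(81830236, 5747203)), -1) = Pow(Add(-13711, Rational(81830236, 5747203)), -1) = Pow(Rational(-78718070097, 5747203), -1) = Rational(-5747203, 78718070097)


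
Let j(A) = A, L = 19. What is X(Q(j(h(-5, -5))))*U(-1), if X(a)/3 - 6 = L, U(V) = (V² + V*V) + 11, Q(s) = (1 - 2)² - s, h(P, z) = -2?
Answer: 975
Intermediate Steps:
Q(s) = 1 - s (Q(s) = (-1)² - s = 1 - s)
U(V) = 11 + 2*V² (U(V) = (V² + V²) + 11 = 2*V² + 11 = 11 + 2*V²)
X(a) = 75 (X(a) = 18 + 3*19 = 18 + 57 = 75)
X(Q(j(h(-5, -5))))*U(-1) = 75*(11 + 2*(-1)²) = 75*(11 + 2*1) = 75*(11 + 2) = 75*13 = 975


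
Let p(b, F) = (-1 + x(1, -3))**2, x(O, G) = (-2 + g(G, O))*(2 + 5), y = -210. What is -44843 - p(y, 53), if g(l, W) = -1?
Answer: -45327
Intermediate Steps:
x(O, G) = -21 (x(O, G) = (-2 - 1)*(2 + 5) = -3*7 = -21)
p(b, F) = 484 (p(b, F) = (-1 - 21)**2 = (-22)**2 = 484)
-44843 - p(y, 53) = -44843 - 1*484 = -44843 - 484 = -45327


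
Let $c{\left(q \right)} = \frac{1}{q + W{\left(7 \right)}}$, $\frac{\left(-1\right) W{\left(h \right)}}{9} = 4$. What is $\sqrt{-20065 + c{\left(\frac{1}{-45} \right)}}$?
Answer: $\frac{i \sqrt{52723689610}}{1621} \approx 141.65 i$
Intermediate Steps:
$W{\left(h \right)} = -36$ ($W{\left(h \right)} = \left(-9\right) 4 = -36$)
$c{\left(q \right)} = \frac{1}{-36 + q}$ ($c{\left(q \right)} = \frac{1}{q - 36} = \frac{1}{-36 + q}$)
$\sqrt{-20065 + c{\left(\frac{1}{-45} \right)}} = \sqrt{-20065 + \frac{1}{-36 + \frac{1}{-45}}} = \sqrt{-20065 + \frac{1}{-36 - \frac{1}{45}}} = \sqrt{-20065 + \frac{1}{- \frac{1621}{45}}} = \sqrt{-20065 - \frac{45}{1621}} = \sqrt{- \frac{32525410}{1621}} = \frac{i \sqrt{52723689610}}{1621}$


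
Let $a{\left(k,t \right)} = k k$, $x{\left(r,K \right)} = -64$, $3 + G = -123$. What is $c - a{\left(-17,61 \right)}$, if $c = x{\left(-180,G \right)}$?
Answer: $-353$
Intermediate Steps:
$G = -126$ ($G = -3 - 123 = -126$)
$a{\left(k,t \right)} = k^{2}$
$c = -64$
$c - a{\left(-17,61 \right)} = -64 - \left(-17\right)^{2} = -64 - 289 = -353$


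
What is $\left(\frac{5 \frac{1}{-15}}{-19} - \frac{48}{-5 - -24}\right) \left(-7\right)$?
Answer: $\frac{1001}{57} \approx 17.561$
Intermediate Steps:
$\left(\frac{5 \frac{1}{-15}}{-19} - \frac{48}{-5 - -24}\right) \left(-7\right) = \left(5 \left(- \frac{1}{15}\right) \left(- \frac{1}{19}\right) - \frac{48}{-5 + 24}\right) \left(-7\right) = \left(\left(- \frac{1}{3}\right) \left(- \frac{1}{19}\right) - \frac{48}{19}\right) \left(-7\right) = \left(\frac{1}{57} - \frac{48}{19}\right) \left(-7\right) = \left(- \frac{143}{57}\right) \left(-7\right) = \frac{1001}{57}$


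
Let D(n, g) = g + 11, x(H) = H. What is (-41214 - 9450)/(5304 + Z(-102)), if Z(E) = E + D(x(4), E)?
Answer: -50664/5111 ≈ -9.9127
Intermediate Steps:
D(n, g) = 11 + g
Z(E) = 11 + 2*E (Z(E) = E + (11 + E) = 11 + 2*E)
(-41214 - 9450)/(5304 + Z(-102)) = (-41214 - 9450)/(5304 + (11 + 2*(-102))) = -50664/(5304 + (11 - 204)) = -50664/(5304 - 193) = -50664/5111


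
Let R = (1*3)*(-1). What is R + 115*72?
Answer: 8277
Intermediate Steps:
R = -3 (R = 3*(-1) = -3)
R + 115*72 = -3 + 115*72 = -3 + 8280 = 8277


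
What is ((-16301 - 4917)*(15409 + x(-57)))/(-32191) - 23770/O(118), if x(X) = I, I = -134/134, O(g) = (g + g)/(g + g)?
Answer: -438253126/32191 ≈ -13614.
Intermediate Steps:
O(g) = 1 (O(g) = (2*g)/((2*g)) = (2*g)*(1/(2*g)) = 1)
I = -1 (I = -134*1/134 = -1)
x(X) = -1
((-16301 - 4917)*(15409 + x(-57)))/(-32191) - 23770/O(118) = ((-16301 - 4917)*(15409 - 1))/(-32191) - 23770/1 = -21218*15408*(-1/32191) - 23770*1 = -326926944*(-1/32191) - 23770 = 326926944/32191 - 23770 = -438253126/32191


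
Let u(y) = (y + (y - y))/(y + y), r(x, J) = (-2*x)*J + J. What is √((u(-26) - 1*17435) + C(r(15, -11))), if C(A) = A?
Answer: I*√68462/2 ≈ 130.83*I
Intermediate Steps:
r(x, J) = J - 2*J*x (r(x, J) = -2*J*x + J = J - 2*J*x)
u(y) = ½ (u(y) = (y + 0)/((2*y)) = y*(1/(2*y)) = ½)
√((u(-26) - 1*17435) + C(r(15, -11))) = √((½ - 1*17435) - 11*(1 - 2*15)) = √((½ - 17435) - 11*(1 - 30)) = √(-34869/2 - 11*(-29)) = √(-34869/2 + 319) = √(-34231/2) = I*√68462/2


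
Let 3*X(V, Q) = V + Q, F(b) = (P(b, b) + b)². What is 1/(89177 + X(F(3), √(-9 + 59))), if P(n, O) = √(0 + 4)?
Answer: 401334/35793106543 - 15*√2/71586213086 ≈ 1.1212e-5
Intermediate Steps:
P(n, O) = 2 (P(n, O) = √4 = 2)
F(b) = (2 + b)²
X(V, Q) = Q/3 + V/3 (X(V, Q) = (V + Q)/3 = (Q + V)/3 = Q/3 + V/3)
1/(89177 + X(F(3), √(-9 + 59))) = 1/(89177 + (√(-9 + 59)/3 + (2 + 3)²/3)) = 1/(89177 + (√50/3 + (⅓)*5²)) = 1/(89177 + ((5*√2)/3 + (⅓)*25)) = 1/(89177 + (5*√2/3 + 25/3)) = 1/(89177 + (25/3 + 5*√2/3)) = 1/(267556/3 + 5*√2/3)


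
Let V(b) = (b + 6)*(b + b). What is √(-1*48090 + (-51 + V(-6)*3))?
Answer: 3*I*√5349 ≈ 219.41*I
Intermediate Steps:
V(b) = 2*b*(6 + b) (V(b) = (6 + b)*(2*b) = 2*b*(6 + b))
√(-1*48090 + (-51 + V(-6)*3)) = √(-1*48090 + (-51 + (2*(-6)*(6 - 6))*3)) = √(-48090 + (-51 + (2*(-6)*0)*3)) = √(-48090 + (-51 + 0*3)) = √(-48090 + (-51 + 0)) = √(-48090 - 51) = √(-48141) = 3*I*√5349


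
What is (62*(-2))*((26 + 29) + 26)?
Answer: -10044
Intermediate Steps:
(62*(-2))*((26 + 29) + 26) = -124*(55 + 26) = -124*81 = -10044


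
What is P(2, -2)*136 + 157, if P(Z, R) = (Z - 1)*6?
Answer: 973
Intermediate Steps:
P(Z, R) = -6 + 6*Z (P(Z, R) = (-1 + Z)*6 = -6 + 6*Z)
P(2, -2)*136 + 157 = (-6 + 6*2)*136 + 157 = (-6 + 12)*136 + 157 = 6*136 + 157 = 816 + 157 = 973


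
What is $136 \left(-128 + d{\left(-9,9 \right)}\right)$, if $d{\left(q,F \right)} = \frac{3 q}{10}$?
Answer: $- \frac{88876}{5} \approx -17775.0$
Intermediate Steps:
$d{\left(q,F \right)} = \frac{3 q}{10}$ ($d{\left(q,F \right)} = 3 q \frac{1}{10} = \frac{3 q}{10}$)
$136 \left(-128 + d{\left(-9,9 \right)}\right) = 136 \left(-128 + \frac{3}{10} \left(-9\right)\right) = 136 \left(-128 - \frac{27}{10}\right) = 136 \left(- \frac{1307}{10}\right) = - \frac{88876}{5}$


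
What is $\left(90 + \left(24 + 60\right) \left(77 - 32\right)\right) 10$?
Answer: $38700$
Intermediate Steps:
$\left(90 + \left(24 + 60\right) \left(77 - 32\right)\right) 10 = \left(90 + 84 \cdot 45\right) 10 = \left(90 + 3780\right) 10 = 3870 \cdot 10 = 38700$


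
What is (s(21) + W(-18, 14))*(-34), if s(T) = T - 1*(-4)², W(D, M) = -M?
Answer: 306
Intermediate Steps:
s(T) = -16 + T (s(T) = T - 1*16 = T - 16 = -16 + T)
(s(21) + W(-18, 14))*(-34) = ((-16 + 21) - 1*14)*(-34) = (5 - 14)*(-34) = -9*(-34) = 306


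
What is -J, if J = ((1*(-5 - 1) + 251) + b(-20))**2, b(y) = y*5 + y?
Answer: -15625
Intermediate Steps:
b(y) = 6*y (b(y) = 5*y + y = 6*y)
J = 15625 (J = ((1*(-5 - 1) + 251) + 6*(-20))**2 = ((1*(-6) + 251) - 120)**2 = ((-6 + 251) - 120)**2 = (245 - 120)**2 = 125**2 = 15625)
-J = -1*15625 = -15625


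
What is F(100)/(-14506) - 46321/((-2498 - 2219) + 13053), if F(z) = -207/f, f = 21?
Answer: -2351475899/423227056 ≈ -5.5561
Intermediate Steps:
F(z) = -69/7 (F(z) = -207/21 = -207*1/21 = -69/7)
F(100)/(-14506) - 46321/((-2498 - 2219) + 13053) = -69/7/(-14506) - 46321/((-2498 - 2219) + 13053) = -69/7*(-1/14506) - 46321/(-4717 + 13053) = 69/101542 - 46321/8336 = -2351475899/423227056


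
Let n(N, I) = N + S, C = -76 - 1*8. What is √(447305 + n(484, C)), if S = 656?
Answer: √448445 ≈ 669.66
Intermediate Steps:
C = -84 (C = -76 - 8 = -84)
n(N, I) = 656 + N (n(N, I) = N + 656 = 656 + N)
√(447305 + n(484, C)) = √(447305 + (656 + 484)) = √(447305 + 1140) = √448445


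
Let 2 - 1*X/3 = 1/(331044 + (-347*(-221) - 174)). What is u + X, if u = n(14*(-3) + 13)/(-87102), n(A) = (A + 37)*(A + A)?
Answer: 106591512013/17749514907 ≈ 6.0053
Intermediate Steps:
n(A) = 2*A*(37 + A) (n(A) = (37 + A)*(2*A) = 2*A*(37 + A))
u = 232/43551 (u = (2*(14*(-3) + 13)*(37 + (14*(-3) + 13)))/(-87102) = (2*(-42 + 13)*(37 + (-42 + 13)))*(-1/87102) = (2*(-29)*(37 - 29))*(-1/87102) = (2*(-29)*8)*(-1/87102) = -464*(-1/87102) = 232/43551 ≈ 0.0053271)
X = 2445339/407557 (X = 6 - 3/(331044 + (-347*(-221) - 174)) = 6 - 3/(331044 + (76687 - 174)) = 6 - 3/(331044 + 76513) = 6 - 3/407557 = 2445339/407557 ≈ 6.0000)
u + X = 232/43551 + 2445339/407557 = 106591512013/17749514907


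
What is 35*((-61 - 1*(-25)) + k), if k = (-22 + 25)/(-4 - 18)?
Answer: -27825/22 ≈ -1264.8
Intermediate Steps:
k = -3/22 (k = 3/(-22) = 3*(-1/22) = -3/22 ≈ -0.13636)
35*((-61 - 1*(-25)) + k) = 35*((-61 - 1*(-25)) - 3/22) = 35*((-61 + 25) - 3/22) = 35*(-36 - 3/22) = 35*(-795/22) = -27825/22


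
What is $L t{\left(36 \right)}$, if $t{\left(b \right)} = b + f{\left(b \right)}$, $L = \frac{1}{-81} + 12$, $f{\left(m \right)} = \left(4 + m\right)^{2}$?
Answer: $\frac{1588556}{81} \approx 19612.0$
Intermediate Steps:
$L = \frac{971}{81}$ ($L = - \frac{1}{81} + 12 = \frac{971}{81} \approx 11.988$)
$t{\left(b \right)} = b + \left(4 + b\right)^{2}$
$L t{\left(36 \right)} = \frac{971 \left(36 + \left(4 + 36\right)^{2}\right)}{81} = \frac{971 \left(36 + 40^{2}\right)}{81} = \frac{971 \left(36 + 1600\right)}{81} = \frac{971}{81} \cdot 1636 = \frac{1588556}{81}$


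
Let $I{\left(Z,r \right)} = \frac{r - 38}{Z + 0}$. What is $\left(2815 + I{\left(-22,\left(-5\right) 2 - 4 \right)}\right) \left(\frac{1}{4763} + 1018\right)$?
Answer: $\frac{150267146385}{52393} \approx 2.8681 \cdot 10^{6}$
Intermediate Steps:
$I{\left(Z,r \right)} = \frac{-38 + r}{Z}$
$\left(2815 + I{\left(-22,\left(-5\right) 2 - 4 \right)}\right) \left(\frac{1}{4763} + 1018\right) = \left(2815 + \frac{-38 - 14}{-22}\right) \left(\frac{1}{4763} + 1018\right) = \left(2815 - \frac{-38 - 14}{22}\right) \left(\frac{1}{4763} + 1018\right) = \left(2815 - \frac{-38 - 14}{22}\right) \frac{4848735}{4763} = \left(2815 - - \frac{26}{11}\right) \frac{4848735}{4763} = \left(2815 + \frac{26}{11}\right) \frac{4848735}{4763} = \frac{30991}{11} \cdot \frac{4848735}{4763} = \frac{150267146385}{52393}$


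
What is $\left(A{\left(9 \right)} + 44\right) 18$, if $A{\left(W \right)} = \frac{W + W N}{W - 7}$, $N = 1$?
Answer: $954$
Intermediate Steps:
$A{\left(W \right)} = \frac{2 W}{-7 + W}$ ($A{\left(W \right)} = \frac{W + W 1}{W - 7} = \frac{W + W}{-7 + W} = \frac{2 W}{-7 + W}$)
$\left(A{\left(9 \right)} + 44\right) 18 = \left(2 \cdot 9 \frac{1}{-7 + 9} + 44\right) 18 = \left(2 \cdot 9 \cdot \frac{1}{2} + 44\right) 18 = \left(9 + 44\right) 18 = 53 \cdot 18 = 954$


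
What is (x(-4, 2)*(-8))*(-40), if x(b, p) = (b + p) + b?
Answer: -1920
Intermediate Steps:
x(b, p) = p + 2*b
(x(-4, 2)*(-8))*(-40) = ((2 + 2*(-4))*(-8))*(-40) = ((2 - 8)*(-8))*(-40) = -6*(-8)*(-40) = 48*(-40) = -1920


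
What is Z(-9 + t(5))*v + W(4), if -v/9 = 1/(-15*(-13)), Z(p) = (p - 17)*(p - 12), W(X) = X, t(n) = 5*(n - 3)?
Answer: -268/65 ≈ -4.1231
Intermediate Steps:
t(n) = -15 + 5*n (t(n) = 5*(-3 + n) = -15 + 5*n)
Z(p) = (-17 + p)*(-12 + p)
v = -3/65 (v = -9/((-15*(-13))) = -9/195 = -9*1/195 = -3/65 ≈ -0.046154)
Z(-9 + t(5))*v + W(4) = (204 + (-9 + (-15 + 5*5))² - 29*(-9 + (-15 + 5*5)))*(-3/65) + 4 = (204 + (-9 + (-15 + 25))² - 29*(-9 + (-15 + 25)))*(-3/65) + 4 = (204 + (-9 + 10)² - 29*(-9 + 10))*(-3/65) + 4 = (204 + 1² - 29*1)*(-3/65) + 4 = (204 + 1 - 29)*(-3/65) + 4 = 176*(-3/65) + 4 = -528/65 + 4 = -268/65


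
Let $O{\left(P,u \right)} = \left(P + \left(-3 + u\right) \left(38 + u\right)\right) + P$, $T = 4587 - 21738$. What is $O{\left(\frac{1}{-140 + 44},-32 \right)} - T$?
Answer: $\frac{813167}{48} \approx 16941.0$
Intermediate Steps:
$T = -17151$
$O{\left(P,u \right)} = 2 P + \left(-3 + u\right) \left(38 + u\right)$
$O{\left(\frac{1}{-140 + 44},-32 \right)} - T = \left(-114 + \left(-32\right)^{2} + \frac{2}{-140 + 44} + 35 \left(-32\right)\right) - -17151 = \left(-114 + 1024 + \frac{2}{-96} - 1120\right) + 17151 = \left(-114 + 1024 + 2 \left(- \frac{1}{96}\right) - 1120\right) + 17151 = \left(-114 + 1024 - \frac{1}{48} - 1120\right) + 17151 = - \frac{10081}{48} + 17151 = \frac{813167}{48}$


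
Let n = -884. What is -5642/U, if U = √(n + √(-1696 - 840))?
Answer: -2821*√2/√(-442 + I*√634) ≈ -5.3941 + 189.53*I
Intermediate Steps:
U = √(-884 + 2*I*√634) (U = √(-884 + √(-1696 - 840)) = √(-884 + √(-2536)) = √(-884 + 2*I*√634) ≈ 0.84653 + 29.744*I)
-5642/U = -5642/√(-884 + 2*I*√634)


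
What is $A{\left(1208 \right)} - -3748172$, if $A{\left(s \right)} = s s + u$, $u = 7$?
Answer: $5207443$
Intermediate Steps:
$A{\left(s \right)} = 7 + s^{2}$ ($A{\left(s \right)} = s s + 7 = s^{2} + 7 = 7 + s^{2}$)
$A{\left(1208 \right)} - -3748172 = \left(7 + 1208^{2}\right) - -3748172 = \left(7 + 1459264\right) + 3748172 = 1459271 + 3748172 = 5207443$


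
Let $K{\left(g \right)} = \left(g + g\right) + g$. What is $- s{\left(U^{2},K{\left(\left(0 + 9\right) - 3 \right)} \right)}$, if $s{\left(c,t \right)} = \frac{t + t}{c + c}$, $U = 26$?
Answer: $- \frac{9}{338} \approx -0.026627$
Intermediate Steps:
$K{\left(g \right)} = 3 g$ ($K{\left(g \right)} = 2 g + g = 3 g$)
$s{\left(c,t \right)} = \frac{t}{c}$ ($s{\left(c,t \right)} = \frac{2 t}{2 c} = 2 t \frac{1}{2 c} = \frac{t}{c}$)
$- s{\left(U^{2},K{\left(\left(0 + 9\right) - 3 \right)} \right)} = - \frac{3 \left(\left(0 + 9\right) - 3\right)}{26^{2}} = - \frac{3 \left(9 - 3\right)}{676} = - \frac{3 \cdot 6}{676} = - \frac{18}{676} = \left(-1\right) \frac{9}{338} = - \frac{9}{338}$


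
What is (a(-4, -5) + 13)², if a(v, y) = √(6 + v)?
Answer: (13 + √2)² ≈ 207.77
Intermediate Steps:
(a(-4, -5) + 13)² = (√(6 - 4) + 13)² = (√2 + 13)² = (13 + √2)²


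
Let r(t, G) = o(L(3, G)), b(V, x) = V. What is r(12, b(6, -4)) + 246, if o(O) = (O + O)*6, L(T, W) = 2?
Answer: 270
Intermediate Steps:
o(O) = 12*O (o(O) = (2*O)*6 = 12*O)
r(t, G) = 24 (r(t, G) = 12*2 = 24)
r(12, b(6, -4)) + 246 = 24 + 246 = 270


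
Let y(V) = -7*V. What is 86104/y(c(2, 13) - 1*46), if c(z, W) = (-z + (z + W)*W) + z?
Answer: -86104/1043 ≈ -82.554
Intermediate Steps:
c(z, W) = W*(W + z) (c(z, W) = (-z + (W + z)*W) + z = (-z + W*(W + z)) + z = W*(W + z))
86104/y(c(2, 13) - 1*46) = 86104/((-7*(13*(13 + 2) - 1*46))) = 86104/((-7*(13*15 - 46))) = 86104/((-7*(195 - 46))) = 86104/((-7*149)) = 86104/(-1043) = 86104*(-1/1043) = -86104/1043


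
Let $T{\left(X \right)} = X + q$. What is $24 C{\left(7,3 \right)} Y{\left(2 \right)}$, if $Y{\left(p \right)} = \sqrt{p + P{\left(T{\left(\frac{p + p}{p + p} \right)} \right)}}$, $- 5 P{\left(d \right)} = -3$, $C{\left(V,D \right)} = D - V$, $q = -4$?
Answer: $- \frac{96 \sqrt{65}}{5} \approx -154.8$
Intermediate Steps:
$T{\left(X \right)} = -4 + X$ ($T{\left(X \right)} = X - 4 = -4 + X$)
$P{\left(d \right)} = \frac{3}{5}$ ($P{\left(d \right)} = \left(- \frac{1}{5}\right) \left(-3\right) = \frac{3}{5}$)
$Y{\left(p \right)} = \sqrt{\frac{3}{5} + p}$ ($Y{\left(p \right)} = \sqrt{p + \frac{3}{5}} = \sqrt{\frac{3}{5} + p}$)
$24 C{\left(7,3 \right)} Y{\left(2 \right)} = 24 \left(3 - 7\right) \frac{\sqrt{15 + 25 \cdot 2}}{5} = 24 \left(3 - 7\right) \frac{\sqrt{15 + 50}}{5} = 24 \left(-4\right) \frac{\sqrt{65}}{5} = - 96 \frac{\sqrt{65}}{5} = - \frac{96 \sqrt{65}}{5}$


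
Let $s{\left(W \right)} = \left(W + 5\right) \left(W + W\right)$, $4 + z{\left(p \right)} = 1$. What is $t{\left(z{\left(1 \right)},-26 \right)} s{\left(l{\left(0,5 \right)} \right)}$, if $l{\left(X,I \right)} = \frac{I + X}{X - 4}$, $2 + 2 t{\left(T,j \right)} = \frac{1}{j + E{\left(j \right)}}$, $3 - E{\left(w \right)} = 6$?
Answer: $\frac{4425}{464} \approx 9.5366$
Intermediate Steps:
$E{\left(w \right)} = -3$ ($E{\left(w \right)} = 3 - 6 = -3$)
$z{\left(p \right)} = -3$ ($z{\left(p \right)} = -4 + 1 = -3$)
$t{\left(T,j \right)} = -1 + \frac{1}{2 \left(-3 + j\right)}$ ($t{\left(T,j \right)} = -1 + \frac{1}{2 \left(j - 3\right)} = -1 + \frac{1}{2 \left(-3 + j\right)}$)
$l{\left(X,I \right)} = \frac{I + X}{-4 + X}$
$s{\left(W \right)} = 2 W \left(5 + W\right)$ ($s{\left(W \right)} = \left(5 + W\right) 2 W = 2 W \left(5 + W\right)$)
$t{\left(z{\left(1 \right)},-26 \right)} s{\left(l{\left(0,5 \right)} \right)} = \frac{\frac{7}{2} - -26}{-3 - 26} \cdot 2 \frac{5 + 0}{-4 + 0} \left(5 + \frac{5 + 0}{-4 + 0}\right) = \frac{\frac{7}{2} + 26}{-29} \cdot 2 \frac{1}{-4} \cdot 5 \left(5 + \frac{1}{-4} \cdot 5\right) = \left(- \frac{1}{29}\right) \frac{59}{2} \cdot 2 \left(\left(- \frac{1}{4}\right) 5\right) \left(5 - \frac{5}{4}\right) = - \frac{59 \cdot 2 \left(- \frac{5}{4}\right) \left(5 - \frac{5}{4}\right)}{58} = - \frac{59 \cdot 2 \left(- \frac{5}{4}\right) \frac{15}{4}}{58} = \left(- \frac{59}{58}\right) \left(- \frac{75}{8}\right) = \frac{4425}{464}$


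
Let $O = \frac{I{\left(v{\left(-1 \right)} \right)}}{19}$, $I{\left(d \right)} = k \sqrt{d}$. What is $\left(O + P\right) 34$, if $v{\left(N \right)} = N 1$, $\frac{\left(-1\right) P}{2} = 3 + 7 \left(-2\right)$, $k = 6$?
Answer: $748 + \frac{204 i}{19} \approx 748.0 + 10.737 i$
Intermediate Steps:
$P = 22$ ($P = - 2 \left(3 + 7 \left(-2\right)\right) = - 2 \left(3 - 14\right) = \left(-2\right) \left(-11\right) = 22$)
$v{\left(N \right)} = N$
$I{\left(d \right)} = 6 \sqrt{d}$
$O = \frac{6 i}{19}$ ($O = \frac{6 \sqrt{-1}}{19} = 6 i \frac{1}{19} = \frac{6 i}{19} \approx 0.31579 i$)
$\left(O + P\right) 34 = \left(\frac{6 i}{19} + 22\right) 34 = \left(22 + \frac{6 i}{19}\right) 34 = 748 + \frac{204 i}{19}$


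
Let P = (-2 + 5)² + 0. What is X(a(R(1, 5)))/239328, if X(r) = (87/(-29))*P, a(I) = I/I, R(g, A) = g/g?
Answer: -1/8864 ≈ -0.00011282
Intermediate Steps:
R(g, A) = 1
P = 9 (P = 3² + 0 = 9 + 0 = 9)
a(I) = 1
X(r) = -27 (X(r) = (87/(-29))*9 = (87*(-1/29))*9 = -3*9 = -27)
X(a(R(1, 5)))/239328 = -27/239328 = -27*1/239328 = -1/8864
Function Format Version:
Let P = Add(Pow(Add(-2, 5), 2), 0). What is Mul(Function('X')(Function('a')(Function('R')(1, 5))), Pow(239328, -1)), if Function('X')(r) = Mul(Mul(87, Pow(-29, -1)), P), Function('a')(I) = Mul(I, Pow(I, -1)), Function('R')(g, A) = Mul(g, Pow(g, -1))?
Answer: Rational(-1, 8864) ≈ -0.00011282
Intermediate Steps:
Function('R')(g, A) = 1
P = 9 (P = Add(Pow(3, 2), 0) = Add(9, 0) = 9)
Function('a')(I) = 1
Function('X')(r) = -27 (Function('X')(r) = Mul(Mul(87, Pow(-29, -1)), 9) = Mul(Mul(87, Rational(-1, 29)), 9) = Mul(-3, 9) = -27)
Mul(Function('X')(Function('a')(Function('R')(1, 5))), Pow(239328, -1)) = Mul(-27, Pow(239328, -1)) = Mul(-27, Rational(1, 239328)) = Rational(-1, 8864)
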